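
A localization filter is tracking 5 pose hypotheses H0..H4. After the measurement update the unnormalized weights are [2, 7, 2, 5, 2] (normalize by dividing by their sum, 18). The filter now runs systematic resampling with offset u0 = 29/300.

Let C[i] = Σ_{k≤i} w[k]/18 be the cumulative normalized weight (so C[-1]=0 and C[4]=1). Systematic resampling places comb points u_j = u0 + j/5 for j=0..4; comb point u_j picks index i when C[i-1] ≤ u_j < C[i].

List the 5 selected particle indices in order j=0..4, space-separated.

C = [1/9, 1/2, 11/18, 8/9, 1]
j=0: u_0=29/300 ∈ [0, 1/9) → index 0
j=1: u_1=89/300 ∈ [1/9, 1/2) → index 1
j=2: u_2=149/300 ∈ [1/9, 1/2) → index 1
j=3: u_3=209/300 ∈ [11/18, 8/9) → index 3
j=4: u_4=269/300 ∈ [8/9, 1) → index 4

0 1 1 3 4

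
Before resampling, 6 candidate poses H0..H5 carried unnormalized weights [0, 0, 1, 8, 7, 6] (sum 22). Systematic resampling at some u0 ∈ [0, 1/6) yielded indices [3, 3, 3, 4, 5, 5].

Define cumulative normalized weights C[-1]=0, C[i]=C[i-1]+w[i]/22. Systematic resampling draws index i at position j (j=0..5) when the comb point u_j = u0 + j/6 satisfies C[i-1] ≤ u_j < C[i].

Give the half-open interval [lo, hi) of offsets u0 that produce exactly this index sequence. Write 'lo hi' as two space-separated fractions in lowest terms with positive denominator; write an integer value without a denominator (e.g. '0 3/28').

2/33 5/66

C = [0, 0, 1/22, 9/22, 8/11, 1]
j=0 picked index 3: u0 ∈ [1/22, 9/22)
j=1 picked index 3: u0 ∈ [-4/33, 8/33)
j=2 picked index 3: u0 ∈ [-19/66, 5/66)
j=3 picked index 4: u0 ∈ [-1/11, 5/22)
j=4 picked index 5: u0 ∈ [2/33, 1/3)
j=5 picked index 5: u0 ∈ [-7/66, 1/6)
intersection: [2/33, 5/66)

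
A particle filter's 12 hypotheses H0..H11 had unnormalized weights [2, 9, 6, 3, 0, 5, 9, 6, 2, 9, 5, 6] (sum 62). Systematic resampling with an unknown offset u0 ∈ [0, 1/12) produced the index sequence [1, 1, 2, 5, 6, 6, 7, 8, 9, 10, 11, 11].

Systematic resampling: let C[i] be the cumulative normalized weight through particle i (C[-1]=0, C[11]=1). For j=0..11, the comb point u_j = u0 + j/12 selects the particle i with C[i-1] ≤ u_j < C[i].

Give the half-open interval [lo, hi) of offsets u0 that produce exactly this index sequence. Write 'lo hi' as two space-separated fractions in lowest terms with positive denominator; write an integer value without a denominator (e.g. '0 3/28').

C = [1/31, 11/62, 17/62, 10/31, 10/31, 25/62, 17/31, 20/31, 21/31, 51/62, 28/31, 1]
j=0 picked index 1: u0 ∈ [1/31, 11/62)
j=1 picked index 1: u0 ∈ [-19/372, 35/372)
j=2 picked index 2: u0 ∈ [1/93, 10/93)
j=3 picked index 5: u0 ∈ [9/124, 19/124)
j=4 picked index 6: u0 ∈ [13/186, 20/93)
j=5 picked index 6: u0 ∈ [-5/372, 49/372)
j=6 picked index 7: u0 ∈ [3/62, 9/62)
j=7 picked index 8: u0 ∈ [23/372, 35/372)
j=8 picked index 9: u0 ∈ [1/93, 29/186)
j=9 picked index 10: u0 ∈ [9/124, 19/124)
j=10 picked index 11: u0 ∈ [13/186, 1/6)
j=11 picked index 11: u0 ∈ [-5/372, 1/12)
intersection: [9/124, 1/12)

9/124 1/12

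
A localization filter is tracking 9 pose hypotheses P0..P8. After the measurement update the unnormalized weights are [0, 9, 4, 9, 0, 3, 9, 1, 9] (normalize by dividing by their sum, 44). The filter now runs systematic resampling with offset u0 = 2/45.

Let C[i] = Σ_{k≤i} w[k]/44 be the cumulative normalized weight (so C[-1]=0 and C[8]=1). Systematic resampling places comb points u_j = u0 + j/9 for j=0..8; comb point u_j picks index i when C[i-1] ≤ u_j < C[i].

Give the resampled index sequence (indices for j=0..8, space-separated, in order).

C = [0, 9/44, 13/44, 1/2, 1/2, 25/44, 17/22, 35/44, 1]
j=0: u_0=2/45 ∈ [0, 9/44) → index 1
j=1: u_1=7/45 ∈ [0, 9/44) → index 1
j=2: u_2=4/15 ∈ [9/44, 13/44) → index 2
j=3: u_3=17/45 ∈ [13/44, 1/2) → index 3
j=4: u_4=22/45 ∈ [13/44, 1/2) → index 3
j=5: u_5=3/5 ∈ [25/44, 17/22) → index 6
j=6: u_6=32/45 ∈ [25/44, 17/22) → index 6
j=7: u_7=37/45 ∈ [35/44, 1) → index 8
j=8: u_8=14/15 ∈ [35/44, 1) → index 8

1 1 2 3 3 6 6 8 8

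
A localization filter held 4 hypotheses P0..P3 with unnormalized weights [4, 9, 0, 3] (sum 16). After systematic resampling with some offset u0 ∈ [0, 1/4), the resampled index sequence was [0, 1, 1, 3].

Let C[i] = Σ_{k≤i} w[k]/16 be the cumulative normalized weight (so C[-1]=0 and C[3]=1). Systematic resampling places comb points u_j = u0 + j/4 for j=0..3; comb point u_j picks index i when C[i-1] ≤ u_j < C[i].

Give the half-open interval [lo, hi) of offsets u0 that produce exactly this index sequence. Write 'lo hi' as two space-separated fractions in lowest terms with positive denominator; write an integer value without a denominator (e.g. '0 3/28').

1/16 1/4

C = [1/4, 13/16, 13/16, 1]
j=0 picked index 0: u0 ∈ [0, 1/4)
j=1 picked index 1: u0 ∈ [0, 9/16)
j=2 picked index 1: u0 ∈ [-1/4, 5/16)
j=3 picked index 3: u0 ∈ [1/16, 1/4)
intersection: [1/16, 1/4)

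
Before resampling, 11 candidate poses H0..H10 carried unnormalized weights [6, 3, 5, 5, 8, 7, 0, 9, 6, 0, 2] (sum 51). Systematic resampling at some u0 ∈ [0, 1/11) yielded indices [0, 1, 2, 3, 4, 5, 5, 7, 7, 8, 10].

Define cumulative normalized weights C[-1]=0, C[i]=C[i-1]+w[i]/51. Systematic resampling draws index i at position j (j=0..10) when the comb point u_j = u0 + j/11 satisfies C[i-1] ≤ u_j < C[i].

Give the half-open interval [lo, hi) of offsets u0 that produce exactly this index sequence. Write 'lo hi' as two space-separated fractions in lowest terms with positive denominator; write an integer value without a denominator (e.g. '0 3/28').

C = [2/17, 3/17, 14/51, 19/51, 9/17, 2/3, 2/3, 43/51, 49/51, 49/51, 1]
j=0 picked index 0: u0 ∈ [0, 2/17)
j=1 picked index 1: u0 ∈ [5/187, 16/187)
j=2 picked index 2: u0 ∈ [-1/187, 52/561)
j=3 picked index 3: u0 ∈ [1/561, 56/561)
j=4 picked index 4: u0 ∈ [5/561, 31/187)
j=5 picked index 5: u0 ∈ [14/187, 7/33)
j=6 picked index 5: u0 ∈ [-3/187, 4/33)
j=7 picked index 7: u0 ∈ [1/33, 116/561)
j=8 picked index 7: u0 ∈ [-2/33, 65/561)
j=9 picked index 8: u0 ∈ [14/561, 80/561)
j=10 picked index 10: u0 ∈ [29/561, 1/11)
intersection: [14/187, 16/187)

14/187 16/187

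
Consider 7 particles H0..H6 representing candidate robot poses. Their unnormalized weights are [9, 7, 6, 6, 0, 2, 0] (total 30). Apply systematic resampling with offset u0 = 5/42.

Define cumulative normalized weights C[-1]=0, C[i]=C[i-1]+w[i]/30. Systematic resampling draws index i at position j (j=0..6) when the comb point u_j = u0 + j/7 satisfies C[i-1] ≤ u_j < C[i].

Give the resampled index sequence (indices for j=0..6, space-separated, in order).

0 0 1 2 2 3 5

C = [3/10, 8/15, 11/15, 14/15, 14/15, 1, 1]
j=0: u_0=5/42 ∈ [0, 3/10) → index 0
j=1: u_1=11/42 ∈ [0, 3/10) → index 0
j=2: u_2=17/42 ∈ [3/10, 8/15) → index 1
j=3: u_3=23/42 ∈ [8/15, 11/15) → index 2
j=4: u_4=29/42 ∈ [8/15, 11/15) → index 2
j=5: u_5=5/6 ∈ [11/15, 14/15) → index 3
j=6: u_6=41/42 ∈ [14/15, 1) → index 5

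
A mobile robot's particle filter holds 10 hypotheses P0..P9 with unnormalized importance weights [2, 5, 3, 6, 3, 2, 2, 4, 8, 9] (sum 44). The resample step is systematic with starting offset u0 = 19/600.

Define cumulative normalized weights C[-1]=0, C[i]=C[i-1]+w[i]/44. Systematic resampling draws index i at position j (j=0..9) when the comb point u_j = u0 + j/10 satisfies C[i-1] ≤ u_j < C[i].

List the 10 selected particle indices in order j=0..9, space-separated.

0 1 3 3 4 7 8 8 9 9

C = [1/22, 7/44, 5/22, 4/11, 19/44, 21/44, 23/44, 27/44, 35/44, 1]
j=0: u_0=19/600 ∈ [0, 1/22) → index 0
j=1: u_1=79/600 ∈ [1/22, 7/44) → index 1
j=2: u_2=139/600 ∈ [5/22, 4/11) → index 3
j=3: u_3=199/600 ∈ [5/22, 4/11) → index 3
j=4: u_4=259/600 ∈ [4/11, 19/44) → index 4
j=5: u_5=319/600 ∈ [23/44, 27/44) → index 7
j=6: u_6=379/600 ∈ [27/44, 35/44) → index 8
j=7: u_7=439/600 ∈ [27/44, 35/44) → index 8
j=8: u_8=499/600 ∈ [35/44, 1) → index 9
j=9: u_9=559/600 ∈ [35/44, 1) → index 9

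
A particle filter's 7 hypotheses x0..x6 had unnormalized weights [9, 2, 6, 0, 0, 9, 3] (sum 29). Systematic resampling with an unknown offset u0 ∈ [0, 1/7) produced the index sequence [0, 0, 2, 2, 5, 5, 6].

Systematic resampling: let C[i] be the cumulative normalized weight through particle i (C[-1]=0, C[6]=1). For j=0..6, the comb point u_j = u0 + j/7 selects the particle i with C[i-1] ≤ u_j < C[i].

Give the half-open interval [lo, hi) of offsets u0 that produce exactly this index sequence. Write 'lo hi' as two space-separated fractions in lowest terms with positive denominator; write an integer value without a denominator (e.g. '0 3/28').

19/203 1/7

C = [9/29, 11/29, 17/29, 17/29, 17/29, 26/29, 1]
j=0 picked index 0: u0 ∈ [0, 9/29)
j=1 picked index 0: u0 ∈ [-1/7, 34/203)
j=2 picked index 2: u0 ∈ [19/203, 61/203)
j=3 picked index 2: u0 ∈ [-10/203, 32/203)
j=4 picked index 5: u0 ∈ [3/203, 66/203)
j=5 picked index 5: u0 ∈ [-26/203, 37/203)
j=6 picked index 6: u0 ∈ [8/203, 1/7)
intersection: [19/203, 1/7)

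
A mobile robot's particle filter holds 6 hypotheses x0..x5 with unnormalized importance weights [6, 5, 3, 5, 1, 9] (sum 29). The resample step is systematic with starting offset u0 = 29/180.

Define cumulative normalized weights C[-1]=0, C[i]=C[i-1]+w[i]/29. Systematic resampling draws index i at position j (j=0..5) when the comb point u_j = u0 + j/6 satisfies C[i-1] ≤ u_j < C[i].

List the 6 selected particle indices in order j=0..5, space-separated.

C = [6/29, 11/29, 14/29, 19/29, 20/29, 1]
j=0: u_0=29/180 ∈ [0, 6/29) → index 0
j=1: u_1=59/180 ∈ [6/29, 11/29) → index 1
j=2: u_2=89/180 ∈ [14/29, 19/29) → index 3
j=3: u_3=119/180 ∈ [19/29, 20/29) → index 4
j=4: u_4=149/180 ∈ [20/29, 1) → index 5
j=5: u_5=179/180 ∈ [20/29, 1) → index 5

0 1 3 4 5 5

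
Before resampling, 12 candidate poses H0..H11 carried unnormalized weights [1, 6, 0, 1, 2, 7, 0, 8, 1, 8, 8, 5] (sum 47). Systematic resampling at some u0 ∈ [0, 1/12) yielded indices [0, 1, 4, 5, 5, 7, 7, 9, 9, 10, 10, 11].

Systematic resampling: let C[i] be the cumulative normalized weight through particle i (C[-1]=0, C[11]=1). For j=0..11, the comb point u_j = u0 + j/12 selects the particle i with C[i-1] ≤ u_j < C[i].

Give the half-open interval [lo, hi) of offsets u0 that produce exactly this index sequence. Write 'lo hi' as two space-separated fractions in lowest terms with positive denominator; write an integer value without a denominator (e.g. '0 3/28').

C = [1/47, 7/47, 7/47, 8/47, 10/47, 17/47, 17/47, 25/47, 26/47, 34/47, 42/47, 1]
j=0 picked index 0: u0 ∈ [0, 1/47)
j=1 picked index 1: u0 ∈ [-35/564, 37/564)
j=2 picked index 4: u0 ∈ [1/282, 13/282)
j=3 picked index 5: u0 ∈ [-7/188, 21/188)
j=4 picked index 5: u0 ∈ [-17/141, 4/141)
j=5 picked index 7: u0 ∈ [-31/564, 65/564)
j=6 picked index 7: u0 ∈ [-13/94, 3/94)
j=7 picked index 9: u0 ∈ [-17/564, 79/564)
j=8 picked index 9: u0 ∈ [-16/141, 8/141)
j=9 picked index 10: u0 ∈ [-5/188, 27/188)
j=10 picked index 10: u0 ∈ [-31/282, 17/282)
j=11 picked index 11: u0 ∈ [-13/564, 1/12)
intersection: [1/282, 1/47)

1/282 1/47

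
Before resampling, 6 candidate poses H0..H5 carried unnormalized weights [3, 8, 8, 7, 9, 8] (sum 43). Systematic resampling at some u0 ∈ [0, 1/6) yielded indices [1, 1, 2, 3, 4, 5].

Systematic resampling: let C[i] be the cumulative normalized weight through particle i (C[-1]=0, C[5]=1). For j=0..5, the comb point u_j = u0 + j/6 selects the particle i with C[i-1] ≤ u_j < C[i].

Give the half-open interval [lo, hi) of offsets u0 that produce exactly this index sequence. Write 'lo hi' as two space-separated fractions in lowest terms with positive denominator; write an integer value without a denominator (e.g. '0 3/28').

C = [3/43, 11/43, 19/43, 26/43, 35/43, 1]
j=0 picked index 1: u0 ∈ [3/43, 11/43)
j=1 picked index 1: u0 ∈ [-25/258, 23/258)
j=2 picked index 2: u0 ∈ [-10/129, 14/129)
j=3 picked index 3: u0 ∈ [-5/86, 9/86)
j=4 picked index 4: u0 ∈ [-8/129, 19/129)
j=5 picked index 5: u0 ∈ [-5/258, 1/6)
intersection: [3/43, 23/258)

3/43 23/258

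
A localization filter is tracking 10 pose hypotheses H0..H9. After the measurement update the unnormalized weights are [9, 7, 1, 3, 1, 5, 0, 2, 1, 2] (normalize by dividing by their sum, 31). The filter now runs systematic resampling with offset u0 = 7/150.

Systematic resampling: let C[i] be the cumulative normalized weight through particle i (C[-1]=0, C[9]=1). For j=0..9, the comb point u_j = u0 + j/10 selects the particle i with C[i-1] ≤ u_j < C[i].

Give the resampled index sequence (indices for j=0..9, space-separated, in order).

C = [9/31, 16/31, 17/31, 20/31, 21/31, 26/31, 26/31, 28/31, 29/31, 1]
j=0: u_0=7/150 ∈ [0, 9/31) → index 0
j=1: u_1=11/75 ∈ [0, 9/31) → index 0
j=2: u_2=37/150 ∈ [0, 9/31) → index 0
j=3: u_3=26/75 ∈ [9/31, 16/31) → index 1
j=4: u_4=67/150 ∈ [9/31, 16/31) → index 1
j=5: u_5=41/75 ∈ [16/31, 17/31) → index 2
j=6: u_6=97/150 ∈ [20/31, 21/31) → index 4
j=7: u_7=56/75 ∈ [21/31, 26/31) → index 5
j=8: u_8=127/150 ∈ [26/31, 28/31) → index 7
j=9: u_9=71/75 ∈ [29/31, 1) → index 9

0 0 0 1 1 2 4 5 7 9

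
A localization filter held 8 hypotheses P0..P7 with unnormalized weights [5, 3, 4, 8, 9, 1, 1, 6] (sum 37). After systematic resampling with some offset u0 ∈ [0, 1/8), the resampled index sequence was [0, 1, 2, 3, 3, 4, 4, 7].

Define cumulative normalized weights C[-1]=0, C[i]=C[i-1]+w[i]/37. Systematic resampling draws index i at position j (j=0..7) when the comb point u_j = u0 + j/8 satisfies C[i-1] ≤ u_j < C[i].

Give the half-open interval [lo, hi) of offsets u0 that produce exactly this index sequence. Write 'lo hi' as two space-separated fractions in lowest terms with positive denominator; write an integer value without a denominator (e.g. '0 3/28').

3/296 5/148

C = [5/37, 8/37, 12/37, 20/37, 29/37, 30/37, 31/37, 1]
j=0 picked index 0: u0 ∈ [0, 5/37)
j=1 picked index 1: u0 ∈ [3/296, 27/296)
j=2 picked index 2: u0 ∈ [-5/148, 11/148)
j=3 picked index 3: u0 ∈ [-15/296, 49/296)
j=4 picked index 3: u0 ∈ [-13/74, 3/74)
j=5 picked index 4: u0 ∈ [-25/296, 47/296)
j=6 picked index 4: u0 ∈ [-31/148, 5/148)
j=7 picked index 7: u0 ∈ [-11/296, 1/8)
intersection: [3/296, 5/148)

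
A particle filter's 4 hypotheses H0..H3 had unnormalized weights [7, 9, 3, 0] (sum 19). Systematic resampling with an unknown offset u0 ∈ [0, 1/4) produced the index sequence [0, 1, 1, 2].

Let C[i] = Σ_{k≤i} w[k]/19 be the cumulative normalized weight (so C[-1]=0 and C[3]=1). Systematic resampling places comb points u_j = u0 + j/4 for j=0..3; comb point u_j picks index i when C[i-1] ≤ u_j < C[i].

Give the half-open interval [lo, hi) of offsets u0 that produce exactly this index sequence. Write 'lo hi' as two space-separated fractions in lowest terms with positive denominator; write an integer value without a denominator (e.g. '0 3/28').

9/76 1/4

C = [7/19, 16/19, 1, 1]
j=0 picked index 0: u0 ∈ [0, 7/19)
j=1 picked index 1: u0 ∈ [9/76, 45/76)
j=2 picked index 1: u0 ∈ [-5/38, 13/38)
j=3 picked index 2: u0 ∈ [7/76, 1/4)
intersection: [9/76, 1/4)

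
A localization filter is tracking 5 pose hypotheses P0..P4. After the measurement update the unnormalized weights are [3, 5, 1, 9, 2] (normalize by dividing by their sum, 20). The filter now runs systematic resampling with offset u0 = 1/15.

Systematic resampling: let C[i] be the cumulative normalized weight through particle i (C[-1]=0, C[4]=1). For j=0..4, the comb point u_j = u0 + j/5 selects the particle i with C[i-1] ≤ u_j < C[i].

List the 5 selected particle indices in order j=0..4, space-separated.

C = [3/20, 2/5, 9/20, 9/10, 1]
j=0: u_0=1/15 ∈ [0, 3/20) → index 0
j=1: u_1=4/15 ∈ [3/20, 2/5) → index 1
j=2: u_2=7/15 ∈ [9/20, 9/10) → index 3
j=3: u_3=2/3 ∈ [9/20, 9/10) → index 3
j=4: u_4=13/15 ∈ [9/20, 9/10) → index 3

0 1 3 3 3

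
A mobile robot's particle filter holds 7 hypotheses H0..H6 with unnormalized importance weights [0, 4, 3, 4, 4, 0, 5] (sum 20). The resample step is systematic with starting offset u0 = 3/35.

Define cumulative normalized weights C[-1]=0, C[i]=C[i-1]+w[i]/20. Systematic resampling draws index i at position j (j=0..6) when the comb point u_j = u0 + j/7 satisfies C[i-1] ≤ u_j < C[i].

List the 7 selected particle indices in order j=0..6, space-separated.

1 2 3 3 4 6 6

C = [0, 1/5, 7/20, 11/20, 3/4, 3/4, 1]
j=0: u_0=3/35 ∈ [0, 1/5) → index 1
j=1: u_1=8/35 ∈ [1/5, 7/20) → index 2
j=2: u_2=13/35 ∈ [7/20, 11/20) → index 3
j=3: u_3=18/35 ∈ [7/20, 11/20) → index 3
j=4: u_4=23/35 ∈ [11/20, 3/4) → index 4
j=5: u_5=4/5 ∈ [3/4, 1) → index 6
j=6: u_6=33/35 ∈ [3/4, 1) → index 6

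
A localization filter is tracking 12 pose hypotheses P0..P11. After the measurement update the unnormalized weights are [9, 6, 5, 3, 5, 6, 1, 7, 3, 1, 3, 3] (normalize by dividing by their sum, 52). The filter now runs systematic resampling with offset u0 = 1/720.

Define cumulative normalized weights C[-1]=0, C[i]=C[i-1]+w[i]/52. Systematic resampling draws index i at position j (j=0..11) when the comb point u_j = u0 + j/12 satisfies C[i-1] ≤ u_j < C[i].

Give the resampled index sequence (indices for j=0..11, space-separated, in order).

0 0 0 1 2 3 4 5 6 7 8 10

C = [9/52, 15/52, 5/13, 23/52, 7/13, 17/26, 35/52, 21/26, 45/52, 23/26, 49/52, 1]
j=0: u_0=1/720 ∈ [0, 9/52) → index 0
j=1: u_1=61/720 ∈ [0, 9/52) → index 0
j=2: u_2=121/720 ∈ [0, 9/52) → index 0
j=3: u_3=181/720 ∈ [9/52, 15/52) → index 1
j=4: u_4=241/720 ∈ [15/52, 5/13) → index 2
j=5: u_5=301/720 ∈ [5/13, 23/52) → index 3
j=6: u_6=361/720 ∈ [23/52, 7/13) → index 4
j=7: u_7=421/720 ∈ [7/13, 17/26) → index 5
j=8: u_8=481/720 ∈ [17/26, 35/52) → index 6
j=9: u_9=541/720 ∈ [35/52, 21/26) → index 7
j=10: u_10=601/720 ∈ [21/26, 45/52) → index 8
j=11: u_11=661/720 ∈ [23/26, 49/52) → index 10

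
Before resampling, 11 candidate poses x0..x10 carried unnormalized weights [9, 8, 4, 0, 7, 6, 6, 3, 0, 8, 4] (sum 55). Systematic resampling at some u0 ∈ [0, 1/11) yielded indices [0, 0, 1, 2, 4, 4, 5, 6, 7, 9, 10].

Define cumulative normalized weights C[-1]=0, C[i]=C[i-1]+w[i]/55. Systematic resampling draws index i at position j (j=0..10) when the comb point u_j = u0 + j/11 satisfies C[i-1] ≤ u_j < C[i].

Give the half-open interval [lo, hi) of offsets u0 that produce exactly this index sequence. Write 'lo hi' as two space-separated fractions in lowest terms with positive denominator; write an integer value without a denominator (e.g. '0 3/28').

C = [9/55, 17/55, 21/55, 21/55, 28/55, 34/55, 8/11, 43/55, 43/55, 51/55, 1]
j=0 picked index 0: u0 ∈ [0, 9/55)
j=1 picked index 0: u0 ∈ [-1/11, 4/55)
j=2 picked index 1: u0 ∈ [-1/55, 7/55)
j=3 picked index 2: u0 ∈ [2/55, 6/55)
j=4 picked index 4: u0 ∈ [1/55, 8/55)
j=5 picked index 4: u0 ∈ [-4/55, 3/55)
j=6 picked index 5: u0 ∈ [-2/55, 4/55)
j=7 picked index 6: u0 ∈ [-1/55, 1/11)
j=8 picked index 7: u0 ∈ [0, 3/55)
j=9 picked index 9: u0 ∈ [-2/55, 6/55)
j=10 picked index 10: u0 ∈ [1/55, 1/11)
intersection: [2/55, 3/55)

2/55 3/55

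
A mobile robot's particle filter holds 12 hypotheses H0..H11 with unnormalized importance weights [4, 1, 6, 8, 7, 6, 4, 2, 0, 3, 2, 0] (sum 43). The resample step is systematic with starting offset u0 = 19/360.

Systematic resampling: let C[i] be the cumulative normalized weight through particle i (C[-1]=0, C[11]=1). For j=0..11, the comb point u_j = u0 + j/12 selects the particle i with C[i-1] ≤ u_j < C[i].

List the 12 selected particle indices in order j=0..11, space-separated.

0 2 2 3 3 4 4 5 5 6 9 10

C = [4/43, 5/43, 11/43, 19/43, 26/43, 32/43, 36/43, 38/43, 38/43, 41/43, 1, 1]
j=0: u_0=19/360 ∈ [0, 4/43) → index 0
j=1: u_1=49/360 ∈ [5/43, 11/43) → index 2
j=2: u_2=79/360 ∈ [5/43, 11/43) → index 2
j=3: u_3=109/360 ∈ [11/43, 19/43) → index 3
j=4: u_4=139/360 ∈ [11/43, 19/43) → index 3
j=5: u_5=169/360 ∈ [19/43, 26/43) → index 4
j=6: u_6=199/360 ∈ [19/43, 26/43) → index 4
j=7: u_7=229/360 ∈ [26/43, 32/43) → index 5
j=8: u_8=259/360 ∈ [26/43, 32/43) → index 5
j=9: u_9=289/360 ∈ [32/43, 36/43) → index 6
j=10: u_10=319/360 ∈ [38/43, 41/43) → index 9
j=11: u_11=349/360 ∈ [41/43, 1) → index 10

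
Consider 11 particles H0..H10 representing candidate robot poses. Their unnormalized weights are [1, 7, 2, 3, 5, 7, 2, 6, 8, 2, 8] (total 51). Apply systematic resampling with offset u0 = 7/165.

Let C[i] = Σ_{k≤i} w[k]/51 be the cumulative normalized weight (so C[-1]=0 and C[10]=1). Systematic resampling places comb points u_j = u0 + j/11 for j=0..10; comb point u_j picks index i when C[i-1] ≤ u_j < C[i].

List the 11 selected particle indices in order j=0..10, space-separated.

C = [1/51, 8/51, 10/51, 13/51, 6/17, 25/51, 9/17, 11/17, 41/51, 43/51, 1]
j=0: u_0=7/165 ∈ [1/51, 8/51) → index 1
j=1: u_1=2/15 ∈ [1/51, 8/51) → index 1
j=2: u_2=37/165 ∈ [10/51, 13/51) → index 3
j=3: u_3=52/165 ∈ [13/51, 6/17) → index 4
j=4: u_4=67/165 ∈ [6/17, 25/51) → index 5
j=5: u_5=82/165 ∈ [25/51, 9/17) → index 6
j=6: u_6=97/165 ∈ [9/17, 11/17) → index 7
j=7: u_7=112/165 ∈ [11/17, 41/51) → index 8
j=8: u_8=127/165 ∈ [11/17, 41/51) → index 8
j=9: u_9=142/165 ∈ [43/51, 1) → index 10
j=10: u_10=157/165 ∈ [43/51, 1) → index 10

1 1 3 4 5 6 7 8 8 10 10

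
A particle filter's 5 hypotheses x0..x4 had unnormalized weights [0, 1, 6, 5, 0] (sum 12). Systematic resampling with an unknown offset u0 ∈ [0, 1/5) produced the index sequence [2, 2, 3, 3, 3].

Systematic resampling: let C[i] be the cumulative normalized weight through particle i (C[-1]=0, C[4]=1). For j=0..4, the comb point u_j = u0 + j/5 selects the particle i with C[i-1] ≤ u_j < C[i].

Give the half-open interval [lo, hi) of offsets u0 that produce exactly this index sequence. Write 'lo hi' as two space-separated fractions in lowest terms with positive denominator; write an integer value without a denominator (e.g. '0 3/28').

C = [0, 1/12, 7/12, 1, 1]
j=0 picked index 2: u0 ∈ [1/12, 7/12)
j=1 picked index 2: u0 ∈ [-7/60, 23/60)
j=2 picked index 3: u0 ∈ [11/60, 3/5)
j=3 picked index 3: u0 ∈ [-1/60, 2/5)
j=4 picked index 3: u0 ∈ [-13/60, 1/5)
intersection: [11/60, 1/5)

11/60 1/5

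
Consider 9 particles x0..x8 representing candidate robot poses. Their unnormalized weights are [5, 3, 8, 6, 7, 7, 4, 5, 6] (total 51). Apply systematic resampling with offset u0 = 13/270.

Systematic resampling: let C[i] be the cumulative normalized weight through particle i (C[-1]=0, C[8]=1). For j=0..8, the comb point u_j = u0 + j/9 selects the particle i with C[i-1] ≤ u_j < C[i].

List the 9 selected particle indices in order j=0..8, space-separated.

0 2 2 3 4 5 6 7 8

C = [5/51, 8/51, 16/51, 22/51, 29/51, 12/17, 40/51, 15/17, 1]
j=0: u_0=13/270 ∈ [0, 5/51) → index 0
j=1: u_1=43/270 ∈ [8/51, 16/51) → index 2
j=2: u_2=73/270 ∈ [8/51, 16/51) → index 2
j=3: u_3=103/270 ∈ [16/51, 22/51) → index 3
j=4: u_4=133/270 ∈ [22/51, 29/51) → index 4
j=5: u_5=163/270 ∈ [29/51, 12/17) → index 5
j=6: u_6=193/270 ∈ [12/17, 40/51) → index 6
j=7: u_7=223/270 ∈ [40/51, 15/17) → index 7
j=8: u_8=253/270 ∈ [15/17, 1) → index 8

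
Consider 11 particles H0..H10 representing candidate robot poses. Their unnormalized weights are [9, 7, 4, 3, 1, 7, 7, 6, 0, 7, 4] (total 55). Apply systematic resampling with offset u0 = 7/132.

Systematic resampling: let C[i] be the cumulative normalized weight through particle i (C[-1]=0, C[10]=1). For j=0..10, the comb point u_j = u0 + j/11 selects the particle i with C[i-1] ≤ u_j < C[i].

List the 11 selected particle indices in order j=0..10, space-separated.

C = [9/55, 16/55, 4/11, 23/55, 24/55, 31/55, 38/55, 4/5, 4/5, 51/55, 1]
j=0: u_0=7/132 ∈ [0, 9/55) → index 0
j=1: u_1=19/132 ∈ [0, 9/55) → index 0
j=2: u_2=31/132 ∈ [9/55, 16/55) → index 1
j=3: u_3=43/132 ∈ [16/55, 4/11) → index 2
j=4: u_4=5/12 ∈ [4/11, 23/55) → index 3
j=5: u_5=67/132 ∈ [24/55, 31/55) → index 5
j=6: u_6=79/132 ∈ [31/55, 38/55) → index 6
j=7: u_7=91/132 ∈ [31/55, 38/55) → index 6
j=8: u_8=103/132 ∈ [38/55, 4/5) → index 7
j=9: u_9=115/132 ∈ [4/5, 51/55) → index 9
j=10: u_10=127/132 ∈ [51/55, 1) → index 10

0 0 1 2 3 5 6 6 7 9 10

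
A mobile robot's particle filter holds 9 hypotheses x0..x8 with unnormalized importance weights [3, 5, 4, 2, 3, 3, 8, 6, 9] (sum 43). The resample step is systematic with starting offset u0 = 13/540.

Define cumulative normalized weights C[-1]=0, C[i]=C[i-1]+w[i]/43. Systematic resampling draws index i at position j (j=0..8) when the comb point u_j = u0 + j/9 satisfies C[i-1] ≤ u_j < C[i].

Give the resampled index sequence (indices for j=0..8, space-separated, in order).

0 1 2 4 6 6 7 8 8

C = [3/43, 8/43, 12/43, 14/43, 17/43, 20/43, 28/43, 34/43, 1]
j=0: u_0=13/540 ∈ [0, 3/43) → index 0
j=1: u_1=73/540 ∈ [3/43, 8/43) → index 1
j=2: u_2=133/540 ∈ [8/43, 12/43) → index 2
j=3: u_3=193/540 ∈ [14/43, 17/43) → index 4
j=4: u_4=253/540 ∈ [20/43, 28/43) → index 6
j=5: u_5=313/540 ∈ [20/43, 28/43) → index 6
j=6: u_6=373/540 ∈ [28/43, 34/43) → index 7
j=7: u_7=433/540 ∈ [34/43, 1) → index 8
j=8: u_8=493/540 ∈ [34/43, 1) → index 8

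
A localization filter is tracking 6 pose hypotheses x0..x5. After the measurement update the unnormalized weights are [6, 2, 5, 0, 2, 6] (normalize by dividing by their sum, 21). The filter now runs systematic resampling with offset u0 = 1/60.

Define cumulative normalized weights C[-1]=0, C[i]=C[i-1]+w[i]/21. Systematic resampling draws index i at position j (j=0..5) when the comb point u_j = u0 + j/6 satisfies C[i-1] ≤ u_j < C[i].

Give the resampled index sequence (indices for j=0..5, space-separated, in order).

0 0 1 2 4 5

C = [2/7, 8/21, 13/21, 13/21, 5/7, 1]
j=0: u_0=1/60 ∈ [0, 2/7) → index 0
j=1: u_1=11/60 ∈ [0, 2/7) → index 0
j=2: u_2=7/20 ∈ [2/7, 8/21) → index 1
j=3: u_3=31/60 ∈ [8/21, 13/21) → index 2
j=4: u_4=41/60 ∈ [13/21, 5/7) → index 4
j=5: u_5=17/20 ∈ [5/7, 1) → index 5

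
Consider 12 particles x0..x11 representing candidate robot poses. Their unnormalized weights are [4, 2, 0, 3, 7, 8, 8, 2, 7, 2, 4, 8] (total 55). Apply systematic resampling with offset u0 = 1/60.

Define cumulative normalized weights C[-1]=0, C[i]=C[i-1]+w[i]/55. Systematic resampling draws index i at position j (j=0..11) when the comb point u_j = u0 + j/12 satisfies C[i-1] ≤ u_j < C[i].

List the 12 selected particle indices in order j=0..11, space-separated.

C = [4/55, 6/55, 6/55, 9/55, 16/55, 24/55, 32/55, 34/55, 41/55, 43/55, 47/55, 1]
j=0: u_0=1/60 ∈ [0, 4/55) → index 0
j=1: u_1=1/10 ∈ [4/55, 6/55) → index 1
j=2: u_2=11/60 ∈ [9/55, 16/55) → index 4
j=3: u_3=4/15 ∈ [9/55, 16/55) → index 4
j=4: u_4=7/20 ∈ [16/55, 24/55) → index 5
j=5: u_5=13/30 ∈ [16/55, 24/55) → index 5
j=6: u_6=31/60 ∈ [24/55, 32/55) → index 6
j=7: u_7=3/5 ∈ [32/55, 34/55) → index 7
j=8: u_8=41/60 ∈ [34/55, 41/55) → index 8
j=9: u_9=23/30 ∈ [41/55, 43/55) → index 9
j=10: u_10=17/20 ∈ [43/55, 47/55) → index 10
j=11: u_11=14/15 ∈ [47/55, 1) → index 11

0 1 4 4 5 5 6 7 8 9 10 11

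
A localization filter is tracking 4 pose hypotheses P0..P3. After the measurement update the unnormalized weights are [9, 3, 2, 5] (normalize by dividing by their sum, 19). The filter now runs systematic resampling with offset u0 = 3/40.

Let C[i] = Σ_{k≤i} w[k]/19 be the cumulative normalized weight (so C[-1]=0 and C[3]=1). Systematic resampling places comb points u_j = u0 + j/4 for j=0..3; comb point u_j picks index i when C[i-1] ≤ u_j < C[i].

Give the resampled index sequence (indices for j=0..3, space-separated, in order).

C = [9/19, 12/19, 14/19, 1]
j=0: u_0=3/40 ∈ [0, 9/19) → index 0
j=1: u_1=13/40 ∈ [0, 9/19) → index 0
j=2: u_2=23/40 ∈ [9/19, 12/19) → index 1
j=3: u_3=33/40 ∈ [14/19, 1) → index 3

0 0 1 3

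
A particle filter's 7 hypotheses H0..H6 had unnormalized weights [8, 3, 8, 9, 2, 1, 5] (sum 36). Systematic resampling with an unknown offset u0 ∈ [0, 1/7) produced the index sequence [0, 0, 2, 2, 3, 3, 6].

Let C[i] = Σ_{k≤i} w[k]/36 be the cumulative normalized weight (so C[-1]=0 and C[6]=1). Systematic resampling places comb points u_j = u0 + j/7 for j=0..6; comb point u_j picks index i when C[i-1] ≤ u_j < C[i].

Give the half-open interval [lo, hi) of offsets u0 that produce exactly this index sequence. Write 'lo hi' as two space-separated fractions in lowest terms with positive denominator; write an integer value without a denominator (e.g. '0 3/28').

C = [2/9, 11/36, 19/36, 7/9, 5/6, 31/36, 1]
j=0 picked index 0: u0 ∈ [0, 2/9)
j=1 picked index 0: u0 ∈ [-1/7, 5/63)
j=2 picked index 2: u0 ∈ [5/252, 61/252)
j=3 picked index 2: u0 ∈ [-31/252, 25/252)
j=4 picked index 3: u0 ∈ [-11/252, 13/63)
j=5 picked index 3: u0 ∈ [-47/252, 4/63)
j=6 picked index 6: u0 ∈ [1/252, 1/7)
intersection: [5/252, 4/63)

5/252 4/63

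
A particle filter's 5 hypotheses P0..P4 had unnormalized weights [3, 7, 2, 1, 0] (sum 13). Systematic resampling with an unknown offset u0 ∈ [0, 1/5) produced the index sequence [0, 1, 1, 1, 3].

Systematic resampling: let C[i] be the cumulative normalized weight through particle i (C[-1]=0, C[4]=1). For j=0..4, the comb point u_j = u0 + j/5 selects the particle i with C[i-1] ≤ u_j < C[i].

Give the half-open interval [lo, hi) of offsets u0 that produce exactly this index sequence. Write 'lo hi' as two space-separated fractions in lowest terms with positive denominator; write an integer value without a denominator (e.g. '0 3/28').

C = [3/13, 10/13, 12/13, 1, 1]
j=0 picked index 0: u0 ∈ [0, 3/13)
j=1 picked index 1: u0 ∈ [2/65, 37/65)
j=2 picked index 1: u0 ∈ [-11/65, 24/65)
j=3 picked index 1: u0 ∈ [-24/65, 11/65)
j=4 picked index 3: u0 ∈ [8/65, 1/5)
intersection: [8/65, 11/65)

8/65 11/65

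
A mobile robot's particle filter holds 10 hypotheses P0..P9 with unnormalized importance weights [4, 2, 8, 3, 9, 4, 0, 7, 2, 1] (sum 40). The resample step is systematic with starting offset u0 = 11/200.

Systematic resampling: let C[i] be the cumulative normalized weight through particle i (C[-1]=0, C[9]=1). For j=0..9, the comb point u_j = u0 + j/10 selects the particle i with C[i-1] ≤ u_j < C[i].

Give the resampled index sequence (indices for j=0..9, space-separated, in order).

C = [1/10, 3/20, 7/20, 17/40, 13/20, 3/4, 3/4, 37/40, 39/40, 1]
j=0: u_0=11/200 ∈ [0, 1/10) → index 0
j=1: u_1=31/200 ∈ [3/20, 7/20) → index 2
j=2: u_2=51/200 ∈ [3/20, 7/20) → index 2
j=3: u_3=71/200 ∈ [7/20, 17/40) → index 3
j=4: u_4=91/200 ∈ [17/40, 13/20) → index 4
j=5: u_5=111/200 ∈ [17/40, 13/20) → index 4
j=6: u_6=131/200 ∈ [13/20, 3/4) → index 5
j=7: u_7=151/200 ∈ [3/4, 37/40) → index 7
j=8: u_8=171/200 ∈ [3/4, 37/40) → index 7
j=9: u_9=191/200 ∈ [37/40, 39/40) → index 8

0 2 2 3 4 4 5 7 7 8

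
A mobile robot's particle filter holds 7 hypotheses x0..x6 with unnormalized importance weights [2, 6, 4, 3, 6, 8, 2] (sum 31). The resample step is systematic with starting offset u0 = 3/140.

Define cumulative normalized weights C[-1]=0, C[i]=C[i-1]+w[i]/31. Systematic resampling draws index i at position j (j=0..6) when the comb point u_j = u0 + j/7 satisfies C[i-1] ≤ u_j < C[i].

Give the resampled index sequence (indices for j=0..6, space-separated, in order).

C = [2/31, 8/31, 12/31, 15/31, 21/31, 29/31, 1]
j=0: u_0=3/140 ∈ [0, 2/31) → index 0
j=1: u_1=23/140 ∈ [2/31, 8/31) → index 1
j=2: u_2=43/140 ∈ [8/31, 12/31) → index 2
j=3: u_3=9/20 ∈ [12/31, 15/31) → index 3
j=4: u_4=83/140 ∈ [15/31, 21/31) → index 4
j=5: u_5=103/140 ∈ [21/31, 29/31) → index 5
j=6: u_6=123/140 ∈ [21/31, 29/31) → index 5

0 1 2 3 4 5 5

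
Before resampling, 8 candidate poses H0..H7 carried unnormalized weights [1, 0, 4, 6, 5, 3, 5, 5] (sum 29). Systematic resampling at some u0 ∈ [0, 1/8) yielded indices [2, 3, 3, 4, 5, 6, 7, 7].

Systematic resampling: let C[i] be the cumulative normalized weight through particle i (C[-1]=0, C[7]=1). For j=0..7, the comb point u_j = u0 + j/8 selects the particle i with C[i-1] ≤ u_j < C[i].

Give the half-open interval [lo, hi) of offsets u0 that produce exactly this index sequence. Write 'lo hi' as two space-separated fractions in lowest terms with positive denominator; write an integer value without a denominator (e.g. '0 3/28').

9/116 1/8

C = [1/29, 1/29, 5/29, 11/29, 16/29, 19/29, 24/29, 1]
j=0 picked index 2: u0 ∈ [1/29, 5/29)
j=1 picked index 3: u0 ∈ [11/232, 59/232)
j=2 picked index 3: u0 ∈ [-9/116, 15/116)
j=3 picked index 4: u0 ∈ [1/232, 41/232)
j=4 picked index 5: u0 ∈ [3/58, 9/58)
j=5 picked index 6: u0 ∈ [7/232, 47/232)
j=6 picked index 7: u0 ∈ [9/116, 1/4)
j=7 picked index 7: u0 ∈ [-11/232, 1/8)
intersection: [9/116, 1/8)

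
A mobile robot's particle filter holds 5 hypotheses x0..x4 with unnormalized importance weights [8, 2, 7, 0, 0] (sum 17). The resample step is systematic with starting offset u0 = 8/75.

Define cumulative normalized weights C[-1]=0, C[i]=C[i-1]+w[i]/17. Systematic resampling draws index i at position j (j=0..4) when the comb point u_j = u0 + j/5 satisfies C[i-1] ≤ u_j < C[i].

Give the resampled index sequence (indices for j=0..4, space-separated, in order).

C = [8/17, 10/17, 1, 1, 1]
j=0: u_0=8/75 ∈ [0, 8/17) → index 0
j=1: u_1=23/75 ∈ [0, 8/17) → index 0
j=2: u_2=38/75 ∈ [8/17, 10/17) → index 1
j=3: u_3=53/75 ∈ [10/17, 1) → index 2
j=4: u_4=68/75 ∈ [10/17, 1) → index 2

0 0 1 2 2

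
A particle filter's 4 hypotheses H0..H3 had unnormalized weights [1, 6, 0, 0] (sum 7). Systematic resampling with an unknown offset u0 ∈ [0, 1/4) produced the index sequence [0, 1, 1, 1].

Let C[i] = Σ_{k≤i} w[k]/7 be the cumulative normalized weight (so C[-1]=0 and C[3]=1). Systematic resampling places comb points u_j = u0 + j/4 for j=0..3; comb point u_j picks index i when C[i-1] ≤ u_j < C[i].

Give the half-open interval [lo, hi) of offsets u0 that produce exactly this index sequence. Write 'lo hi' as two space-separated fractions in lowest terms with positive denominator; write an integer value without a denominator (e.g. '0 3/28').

C = [1/7, 1, 1, 1]
j=0 picked index 0: u0 ∈ [0, 1/7)
j=1 picked index 1: u0 ∈ [-3/28, 3/4)
j=2 picked index 1: u0 ∈ [-5/14, 1/2)
j=3 picked index 1: u0 ∈ [-17/28, 1/4)
intersection: [0, 1/7)

0 1/7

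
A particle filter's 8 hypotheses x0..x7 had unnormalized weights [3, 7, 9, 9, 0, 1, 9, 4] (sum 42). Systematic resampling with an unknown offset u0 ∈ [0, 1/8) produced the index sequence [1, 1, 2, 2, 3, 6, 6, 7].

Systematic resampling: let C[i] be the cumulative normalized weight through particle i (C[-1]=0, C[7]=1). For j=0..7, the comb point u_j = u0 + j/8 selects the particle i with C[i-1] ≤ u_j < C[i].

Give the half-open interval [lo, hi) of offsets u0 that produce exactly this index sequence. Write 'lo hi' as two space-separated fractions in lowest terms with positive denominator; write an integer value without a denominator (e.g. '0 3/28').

C = [1/14, 5/21, 19/42, 2/3, 2/3, 29/42, 19/21, 1]
j=0 picked index 1: u0 ∈ [1/14, 5/21)
j=1 picked index 1: u0 ∈ [-3/56, 19/168)
j=2 picked index 2: u0 ∈ [-1/84, 17/84)
j=3 picked index 2: u0 ∈ [-23/168, 13/168)
j=4 picked index 3: u0 ∈ [-1/21, 1/6)
j=5 picked index 6: u0 ∈ [11/168, 47/168)
j=6 picked index 6: u0 ∈ [-5/84, 13/84)
j=7 picked index 7: u0 ∈ [5/168, 1/8)
intersection: [1/14, 13/168)

1/14 13/168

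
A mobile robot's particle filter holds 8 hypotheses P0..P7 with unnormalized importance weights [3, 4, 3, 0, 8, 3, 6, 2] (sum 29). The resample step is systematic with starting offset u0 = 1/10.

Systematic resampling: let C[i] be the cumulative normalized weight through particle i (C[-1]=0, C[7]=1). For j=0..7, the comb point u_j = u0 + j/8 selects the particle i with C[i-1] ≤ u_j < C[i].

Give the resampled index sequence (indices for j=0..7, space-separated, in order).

0 1 4 4 4 6 6 7

C = [3/29, 7/29, 10/29, 10/29, 18/29, 21/29, 27/29, 1]
j=0: u_0=1/10 ∈ [0, 3/29) → index 0
j=1: u_1=9/40 ∈ [3/29, 7/29) → index 1
j=2: u_2=7/20 ∈ [10/29, 18/29) → index 4
j=3: u_3=19/40 ∈ [10/29, 18/29) → index 4
j=4: u_4=3/5 ∈ [10/29, 18/29) → index 4
j=5: u_5=29/40 ∈ [21/29, 27/29) → index 6
j=6: u_6=17/20 ∈ [21/29, 27/29) → index 6
j=7: u_7=39/40 ∈ [27/29, 1) → index 7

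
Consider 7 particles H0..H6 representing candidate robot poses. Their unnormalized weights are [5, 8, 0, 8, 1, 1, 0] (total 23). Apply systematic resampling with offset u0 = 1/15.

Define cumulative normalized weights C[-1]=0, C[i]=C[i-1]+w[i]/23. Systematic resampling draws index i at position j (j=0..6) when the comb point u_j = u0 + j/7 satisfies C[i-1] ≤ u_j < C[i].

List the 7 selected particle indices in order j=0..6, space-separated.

C = [5/23, 13/23, 13/23, 21/23, 22/23, 1, 1]
j=0: u_0=1/15 ∈ [0, 5/23) → index 0
j=1: u_1=22/105 ∈ [0, 5/23) → index 0
j=2: u_2=37/105 ∈ [5/23, 13/23) → index 1
j=3: u_3=52/105 ∈ [5/23, 13/23) → index 1
j=4: u_4=67/105 ∈ [13/23, 21/23) → index 3
j=5: u_5=82/105 ∈ [13/23, 21/23) → index 3
j=6: u_6=97/105 ∈ [21/23, 22/23) → index 4

0 0 1 1 3 3 4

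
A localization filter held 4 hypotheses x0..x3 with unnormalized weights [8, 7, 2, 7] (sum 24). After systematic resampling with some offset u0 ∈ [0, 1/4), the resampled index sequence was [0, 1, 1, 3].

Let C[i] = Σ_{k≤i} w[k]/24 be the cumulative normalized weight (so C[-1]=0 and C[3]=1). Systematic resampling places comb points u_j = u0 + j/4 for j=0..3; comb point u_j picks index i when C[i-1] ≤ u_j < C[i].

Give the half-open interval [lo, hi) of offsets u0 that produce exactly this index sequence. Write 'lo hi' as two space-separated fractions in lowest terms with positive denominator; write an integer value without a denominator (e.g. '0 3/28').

C = [1/3, 5/8, 17/24, 1]
j=0 picked index 0: u0 ∈ [0, 1/3)
j=1 picked index 1: u0 ∈ [1/12, 3/8)
j=2 picked index 1: u0 ∈ [-1/6, 1/8)
j=3 picked index 3: u0 ∈ [-1/24, 1/4)
intersection: [1/12, 1/8)

1/12 1/8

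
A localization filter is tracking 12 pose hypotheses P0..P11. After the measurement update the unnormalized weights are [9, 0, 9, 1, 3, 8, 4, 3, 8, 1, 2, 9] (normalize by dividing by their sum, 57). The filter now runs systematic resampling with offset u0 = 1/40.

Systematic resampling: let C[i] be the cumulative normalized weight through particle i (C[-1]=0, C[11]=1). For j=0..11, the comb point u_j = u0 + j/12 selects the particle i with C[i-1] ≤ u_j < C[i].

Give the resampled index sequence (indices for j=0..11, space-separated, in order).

0 0 2 2 4 5 5 7 8 8 11 11

C = [3/19, 3/19, 6/19, 1/3, 22/57, 10/19, 34/57, 37/57, 15/19, 46/57, 16/19, 1]
j=0: u_0=1/40 ∈ [0, 3/19) → index 0
j=1: u_1=13/120 ∈ [0, 3/19) → index 0
j=2: u_2=23/120 ∈ [3/19, 6/19) → index 2
j=3: u_3=11/40 ∈ [3/19, 6/19) → index 2
j=4: u_4=43/120 ∈ [1/3, 22/57) → index 4
j=5: u_5=53/120 ∈ [22/57, 10/19) → index 5
j=6: u_6=21/40 ∈ [22/57, 10/19) → index 5
j=7: u_7=73/120 ∈ [34/57, 37/57) → index 7
j=8: u_8=83/120 ∈ [37/57, 15/19) → index 8
j=9: u_9=31/40 ∈ [37/57, 15/19) → index 8
j=10: u_10=103/120 ∈ [16/19, 1) → index 11
j=11: u_11=113/120 ∈ [16/19, 1) → index 11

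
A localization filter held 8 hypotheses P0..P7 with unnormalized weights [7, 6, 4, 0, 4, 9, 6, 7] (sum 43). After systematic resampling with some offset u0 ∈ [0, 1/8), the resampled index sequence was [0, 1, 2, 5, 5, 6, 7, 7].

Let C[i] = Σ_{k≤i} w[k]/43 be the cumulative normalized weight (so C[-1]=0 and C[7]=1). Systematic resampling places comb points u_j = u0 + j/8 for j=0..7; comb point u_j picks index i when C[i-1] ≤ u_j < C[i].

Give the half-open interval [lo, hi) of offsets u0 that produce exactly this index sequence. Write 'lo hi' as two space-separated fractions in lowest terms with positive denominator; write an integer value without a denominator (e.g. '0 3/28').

C = [7/43, 13/43, 17/43, 17/43, 21/43, 30/43, 36/43, 1]
j=0 picked index 0: u0 ∈ [0, 7/43)
j=1 picked index 1: u0 ∈ [13/344, 61/344)
j=2 picked index 2: u0 ∈ [9/172, 25/172)
j=3 picked index 5: u0 ∈ [39/344, 111/344)
j=4 picked index 5: u0 ∈ [-1/86, 17/86)
j=5 picked index 6: u0 ∈ [25/344, 73/344)
j=6 picked index 7: u0 ∈ [15/172, 1/4)
j=7 picked index 7: u0 ∈ [-13/344, 1/8)
intersection: [39/344, 1/8)

39/344 1/8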